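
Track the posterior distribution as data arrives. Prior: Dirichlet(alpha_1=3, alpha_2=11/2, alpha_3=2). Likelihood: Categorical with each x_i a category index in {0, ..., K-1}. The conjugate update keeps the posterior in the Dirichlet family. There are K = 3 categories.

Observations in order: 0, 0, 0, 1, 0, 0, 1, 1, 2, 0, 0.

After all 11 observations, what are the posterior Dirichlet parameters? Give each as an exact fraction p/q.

alpha_1=10, alpha_2=17/2, alpha_3=3

obs 1: x=0 → posterior Dirichlet(4, 11/2, 2)
obs 2: x=0 → posterior Dirichlet(5, 11/2, 2)
obs 3: x=0 → posterior Dirichlet(6, 11/2, 2)
obs 4: x=1 → posterior Dirichlet(6, 13/2, 2)
obs 5: x=0 → posterior Dirichlet(7, 13/2, 2)
obs 6: x=0 → posterior Dirichlet(8, 13/2, 2)
obs 7: x=1 → posterior Dirichlet(8, 15/2, 2)
obs 8: x=1 → posterior Dirichlet(8, 17/2, 2)
obs 9: x=2 → posterior Dirichlet(8, 17/2, 3)
obs 10: x=0 → posterior Dirichlet(9, 17/2, 3)
obs 11: x=0 → posterior Dirichlet(10, 17/2, 3)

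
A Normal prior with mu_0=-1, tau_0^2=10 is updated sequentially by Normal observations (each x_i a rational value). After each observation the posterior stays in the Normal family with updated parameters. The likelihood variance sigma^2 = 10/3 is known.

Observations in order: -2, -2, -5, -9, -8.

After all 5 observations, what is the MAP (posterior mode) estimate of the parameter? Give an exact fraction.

-79/16

obs 1: x=-2 → posterior Normal(-7/4, 5/2)
obs 2: x=-2 → posterior Normal(-13/7, 10/7)
obs 3: x=-5 → posterior Normal(-14/5, 1)
obs 4: x=-9 → posterior Normal(-55/13, 10/13)
obs 5: x=-8 → posterior Normal(-79/16, 5/8)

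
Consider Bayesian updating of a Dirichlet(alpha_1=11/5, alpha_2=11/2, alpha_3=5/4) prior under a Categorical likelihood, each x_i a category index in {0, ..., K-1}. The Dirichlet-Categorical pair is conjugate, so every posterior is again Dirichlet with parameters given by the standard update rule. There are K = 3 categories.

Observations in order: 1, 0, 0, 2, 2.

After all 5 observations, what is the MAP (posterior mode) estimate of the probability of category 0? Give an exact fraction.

64/219

obs 1: x=1 → posterior Dirichlet(11/5, 13/2, 5/4)
obs 2: x=0 → posterior Dirichlet(16/5, 13/2, 5/4)
obs 3: x=0 → posterior Dirichlet(21/5, 13/2, 5/4)
obs 4: x=2 → posterior Dirichlet(21/5, 13/2, 9/4)
obs 5: x=2 → posterior Dirichlet(21/5, 13/2, 13/4)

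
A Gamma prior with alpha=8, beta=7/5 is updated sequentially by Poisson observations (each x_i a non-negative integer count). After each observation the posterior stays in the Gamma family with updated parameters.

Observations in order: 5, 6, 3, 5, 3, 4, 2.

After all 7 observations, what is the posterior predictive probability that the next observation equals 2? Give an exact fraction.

obs 1: x=5 → posterior Gamma(13, 12/5)
obs 2: x=6 → posterior Gamma(19, 17/5)
obs 3: x=3 → posterior Gamma(22, 22/5)
obs 4: x=5 → posterior Gamma(27, 27/5)
obs 5: x=3 → posterior Gamma(30, 32/5)
obs 6: x=4 → posterior Gamma(34, 37/5)
obs 7: x=2 → posterior Gamma(36, 42/5)

455395455284360609035722373212574505855125677693566758315622400/3465122572092046296464724059395298458186535561070143621795409889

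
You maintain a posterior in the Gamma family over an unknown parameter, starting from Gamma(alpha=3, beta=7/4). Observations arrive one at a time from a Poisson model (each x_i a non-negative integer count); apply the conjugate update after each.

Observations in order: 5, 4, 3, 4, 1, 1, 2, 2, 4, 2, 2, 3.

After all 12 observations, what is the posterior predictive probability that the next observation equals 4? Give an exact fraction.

9471918964792585726666334839209653162939887493848800659179687500000000/68246512894550079052163515422746832731983773500978660478681746942325601

obs 1: x=5 → posterior Gamma(8, 11/4)
obs 2: x=4 → posterior Gamma(12, 15/4)
obs 3: x=3 → posterior Gamma(15, 19/4)
obs 4: x=4 → posterior Gamma(19, 23/4)
obs 5: x=1 → posterior Gamma(20, 27/4)
obs 6: x=1 → posterior Gamma(21, 31/4)
obs 7: x=2 → posterior Gamma(23, 35/4)
obs 8: x=2 → posterior Gamma(25, 39/4)
obs 9: x=4 → posterior Gamma(29, 43/4)
obs 10: x=2 → posterior Gamma(31, 47/4)
obs 11: x=2 → posterior Gamma(33, 51/4)
obs 12: x=3 → posterior Gamma(36, 55/4)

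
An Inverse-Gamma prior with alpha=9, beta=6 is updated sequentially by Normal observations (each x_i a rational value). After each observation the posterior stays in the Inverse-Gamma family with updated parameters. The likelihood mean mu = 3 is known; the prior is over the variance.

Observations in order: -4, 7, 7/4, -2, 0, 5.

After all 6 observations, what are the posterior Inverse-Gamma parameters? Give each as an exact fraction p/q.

alpha=12, beta=1865/32

obs 1: x=-4 → posterior Inverse-Gamma(19/2, 61/2)
obs 2: x=7 → posterior Inverse-Gamma(10, 77/2)
obs 3: x=7/4 → posterior Inverse-Gamma(21/2, 1257/32)
obs 4: x=-2 → posterior Inverse-Gamma(11, 1657/32)
obs 5: x=0 → posterior Inverse-Gamma(23/2, 1801/32)
obs 6: x=5 → posterior Inverse-Gamma(12, 1865/32)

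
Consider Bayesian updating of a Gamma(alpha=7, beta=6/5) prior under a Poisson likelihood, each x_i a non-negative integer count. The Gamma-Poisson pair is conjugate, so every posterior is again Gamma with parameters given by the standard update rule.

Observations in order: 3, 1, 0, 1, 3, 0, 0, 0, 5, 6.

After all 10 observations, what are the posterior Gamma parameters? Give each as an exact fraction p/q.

alpha=26, beta=56/5

obs 1: x=3 → posterior Gamma(10, 11/5)
obs 2: x=1 → posterior Gamma(11, 16/5)
obs 3: x=0 → posterior Gamma(11, 21/5)
obs 4: x=1 → posterior Gamma(12, 26/5)
obs 5: x=3 → posterior Gamma(15, 31/5)
obs 6: x=0 → posterior Gamma(15, 36/5)
obs 7: x=0 → posterior Gamma(15, 41/5)
obs 8: x=0 → posterior Gamma(15, 46/5)
obs 9: x=5 → posterior Gamma(20, 51/5)
obs 10: x=6 → posterior Gamma(26, 56/5)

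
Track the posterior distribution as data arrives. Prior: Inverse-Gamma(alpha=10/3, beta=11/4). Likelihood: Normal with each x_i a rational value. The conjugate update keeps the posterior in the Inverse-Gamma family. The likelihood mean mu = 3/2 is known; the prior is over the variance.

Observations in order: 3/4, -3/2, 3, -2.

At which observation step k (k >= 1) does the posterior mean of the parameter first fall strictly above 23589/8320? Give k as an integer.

obs 1: x=3/4 → posterior Inverse-Gamma(23/6, 97/32)
obs 2: x=-3/2 → posterior Inverse-Gamma(13/3, 241/32)
obs 3: x=3 → posterior Inverse-Gamma(29/6, 277/32)
obs 4: x=-2 → posterior Inverse-Gamma(16/3, 473/32)

k = 4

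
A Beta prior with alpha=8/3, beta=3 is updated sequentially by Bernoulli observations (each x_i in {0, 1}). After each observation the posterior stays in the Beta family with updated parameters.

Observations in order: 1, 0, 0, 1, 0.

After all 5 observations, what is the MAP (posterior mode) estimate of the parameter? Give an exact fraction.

obs 1: x=1 → posterior Beta(11/3, 3)
obs 2: x=0 → posterior Beta(11/3, 4)
obs 3: x=0 → posterior Beta(11/3, 5)
obs 4: x=1 → posterior Beta(14/3, 5)
obs 5: x=0 → posterior Beta(14/3, 6)

11/26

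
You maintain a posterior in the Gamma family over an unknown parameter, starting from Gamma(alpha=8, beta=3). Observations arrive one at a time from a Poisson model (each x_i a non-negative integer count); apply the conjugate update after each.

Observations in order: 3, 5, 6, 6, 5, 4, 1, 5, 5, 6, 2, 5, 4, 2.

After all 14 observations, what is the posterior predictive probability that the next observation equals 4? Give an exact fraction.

obs 1: x=3 → posterior Gamma(11, 4)
obs 2: x=5 → posterior Gamma(16, 5)
obs 3: x=6 → posterior Gamma(22, 6)
obs 4: x=6 → posterior Gamma(28, 7)
obs 5: x=5 → posterior Gamma(33, 8)
obs 6: x=4 → posterior Gamma(37, 9)
obs 7: x=1 → posterior Gamma(38, 10)
obs 8: x=5 → posterior Gamma(43, 11)
obs 9: x=5 → posterior Gamma(48, 12)
obs 10: x=6 → posterior Gamma(54, 13)
obs 11: x=2 → posterior Gamma(56, 14)
obs 12: x=5 → posterior Gamma(61, 15)
obs 13: x=4 → posterior Gamma(65, 16)
obs 14: x=2 → posterior Gamma(67, 17)

25257905659683912904155088720006829530263930383207753504200481691119241788241518407988335/133152051575796442972653618302443303963583665752656636509005242698660698189153753190367232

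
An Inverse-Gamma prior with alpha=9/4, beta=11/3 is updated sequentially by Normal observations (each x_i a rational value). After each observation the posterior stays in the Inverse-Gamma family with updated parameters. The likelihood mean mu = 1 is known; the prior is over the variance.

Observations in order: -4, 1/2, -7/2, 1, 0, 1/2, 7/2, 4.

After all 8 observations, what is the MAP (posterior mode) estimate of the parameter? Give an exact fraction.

416/87

obs 1: x=-4 → posterior Inverse-Gamma(11/4, 97/6)
obs 2: x=1/2 → posterior Inverse-Gamma(13/4, 391/24)
obs 3: x=-7/2 → posterior Inverse-Gamma(15/4, 317/12)
obs 4: x=1 → posterior Inverse-Gamma(17/4, 317/12)
obs 5: x=0 → posterior Inverse-Gamma(19/4, 323/12)
obs 6: x=1/2 → posterior Inverse-Gamma(21/4, 649/24)
obs 7: x=7/2 → posterior Inverse-Gamma(23/4, 181/6)
obs 8: x=4 → posterior Inverse-Gamma(25/4, 104/3)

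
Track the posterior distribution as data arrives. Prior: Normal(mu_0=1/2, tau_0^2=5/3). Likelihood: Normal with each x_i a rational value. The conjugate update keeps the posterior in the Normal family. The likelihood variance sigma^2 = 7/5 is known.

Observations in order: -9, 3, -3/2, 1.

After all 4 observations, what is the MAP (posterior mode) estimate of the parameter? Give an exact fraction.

-152/121

obs 1: x=-9 → posterior Normal(-429/92, 35/46)
obs 2: x=3 → posterior Normal(-279/142, 35/71)
obs 3: x=-3/2 → posterior Normal(-59/32, 35/96)
obs 4: x=1 → posterior Normal(-152/121, 35/121)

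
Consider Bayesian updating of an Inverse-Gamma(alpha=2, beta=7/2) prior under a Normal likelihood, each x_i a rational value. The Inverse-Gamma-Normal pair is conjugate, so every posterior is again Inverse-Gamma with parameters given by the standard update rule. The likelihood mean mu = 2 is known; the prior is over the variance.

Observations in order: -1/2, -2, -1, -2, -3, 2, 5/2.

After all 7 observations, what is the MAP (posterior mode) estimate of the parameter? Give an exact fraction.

obs 1: x=-1/2 → posterior Inverse-Gamma(5/2, 53/8)
obs 2: x=-2 → posterior Inverse-Gamma(3, 117/8)
obs 3: x=-1 → posterior Inverse-Gamma(7/2, 153/8)
obs 4: x=-2 → posterior Inverse-Gamma(4, 217/8)
obs 5: x=-3 → posterior Inverse-Gamma(9/2, 317/8)
obs 6: x=2 → posterior Inverse-Gamma(5, 317/8)
obs 7: x=5/2 → posterior Inverse-Gamma(11/2, 159/4)

159/26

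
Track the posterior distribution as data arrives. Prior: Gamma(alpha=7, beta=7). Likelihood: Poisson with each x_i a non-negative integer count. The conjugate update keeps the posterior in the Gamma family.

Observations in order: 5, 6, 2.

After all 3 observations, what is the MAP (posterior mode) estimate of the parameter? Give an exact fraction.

19/10

obs 1: x=5 → posterior Gamma(12, 8)
obs 2: x=6 → posterior Gamma(18, 9)
obs 3: x=2 → posterior Gamma(20, 10)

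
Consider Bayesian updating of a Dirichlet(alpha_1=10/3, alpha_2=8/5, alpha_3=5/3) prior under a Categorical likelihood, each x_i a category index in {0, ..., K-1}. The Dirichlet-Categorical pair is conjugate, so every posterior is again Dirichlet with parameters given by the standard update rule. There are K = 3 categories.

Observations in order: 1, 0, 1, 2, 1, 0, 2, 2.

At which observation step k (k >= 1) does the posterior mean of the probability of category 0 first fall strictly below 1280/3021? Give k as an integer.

k = 4

obs 1: x=1 → posterior Dirichlet(10/3, 13/5, 5/3)
obs 2: x=0 → posterior Dirichlet(13/3, 13/5, 5/3)
obs 3: x=1 → posterior Dirichlet(13/3, 18/5, 5/3)
obs 4: x=2 → posterior Dirichlet(13/3, 18/5, 8/3)
obs 5: x=1 → posterior Dirichlet(13/3, 23/5, 8/3)
obs 6: x=0 → posterior Dirichlet(16/3, 23/5, 8/3)
obs 7: x=2 → posterior Dirichlet(16/3, 23/5, 11/3)
obs 8: x=2 → posterior Dirichlet(16/3, 23/5, 14/3)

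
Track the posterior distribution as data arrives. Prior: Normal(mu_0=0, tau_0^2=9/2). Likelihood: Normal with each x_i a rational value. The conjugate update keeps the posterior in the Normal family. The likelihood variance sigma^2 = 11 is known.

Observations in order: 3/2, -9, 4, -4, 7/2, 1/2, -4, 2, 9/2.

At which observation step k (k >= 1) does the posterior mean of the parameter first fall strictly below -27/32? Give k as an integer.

k = 2

obs 1: x=3/2 → posterior Normal(27/62, 99/31)
obs 2: x=-9 → posterior Normal(-27/16, 99/40)
obs 3: x=4 → posterior Normal(-9/14, 99/49)
obs 4: x=-4 → posterior Normal(-135/116, 99/58)
obs 5: x=7/2 → posterior Normal(-36/67, 99/67)
obs 6: x=1/2 → posterior Normal(-63/152, 99/76)
obs 7: x=-4 → posterior Normal(-27/34, 99/85)
obs 8: x=2 → posterior Normal(-99/188, 99/94)
obs 9: x=9/2 → posterior Normal(-9/103, 99/103)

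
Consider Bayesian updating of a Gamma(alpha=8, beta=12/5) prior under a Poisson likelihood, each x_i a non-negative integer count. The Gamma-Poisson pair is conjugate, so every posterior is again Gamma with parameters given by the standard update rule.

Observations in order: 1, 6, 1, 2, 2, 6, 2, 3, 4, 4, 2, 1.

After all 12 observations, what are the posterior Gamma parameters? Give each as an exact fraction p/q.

obs 1: x=1 → posterior Gamma(9, 17/5)
obs 2: x=6 → posterior Gamma(15, 22/5)
obs 3: x=1 → posterior Gamma(16, 27/5)
obs 4: x=2 → posterior Gamma(18, 32/5)
obs 5: x=2 → posterior Gamma(20, 37/5)
obs 6: x=6 → posterior Gamma(26, 42/5)
obs 7: x=2 → posterior Gamma(28, 47/5)
obs 8: x=3 → posterior Gamma(31, 52/5)
obs 9: x=4 → posterior Gamma(35, 57/5)
obs 10: x=4 → posterior Gamma(39, 62/5)
obs 11: x=2 → posterior Gamma(41, 67/5)
obs 12: x=1 → posterior Gamma(42, 72/5)

alpha=42, beta=72/5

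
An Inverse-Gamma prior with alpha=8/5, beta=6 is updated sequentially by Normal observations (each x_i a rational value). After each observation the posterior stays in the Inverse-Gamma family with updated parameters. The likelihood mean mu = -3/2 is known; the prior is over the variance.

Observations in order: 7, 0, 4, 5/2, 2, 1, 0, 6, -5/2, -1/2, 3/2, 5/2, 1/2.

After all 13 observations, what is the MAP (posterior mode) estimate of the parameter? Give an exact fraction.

obs 1: x=7 → posterior Inverse-Gamma(21/10, 337/8)
obs 2: x=0 → posterior Inverse-Gamma(13/5, 173/4)
obs 3: x=4 → posterior Inverse-Gamma(31/10, 467/8)
obs 4: x=5/2 → posterior Inverse-Gamma(18/5, 531/8)
obs 5: x=2 → posterior Inverse-Gamma(41/10, 145/2)
obs 6: x=1 → posterior Inverse-Gamma(23/5, 605/8)
obs 7: x=0 → posterior Inverse-Gamma(51/10, 307/4)
obs 8: x=6 → posterior Inverse-Gamma(28/5, 839/8)
obs 9: x=-5/2 → posterior Inverse-Gamma(61/10, 843/8)
obs 10: x=-1/2 → posterior Inverse-Gamma(33/5, 847/8)
obs 11: x=3/2 → posterior Inverse-Gamma(71/10, 883/8)
obs 12: x=5/2 → posterior Inverse-Gamma(38/5, 947/8)
obs 13: x=1/2 → posterior Inverse-Gamma(81/10, 963/8)

4815/364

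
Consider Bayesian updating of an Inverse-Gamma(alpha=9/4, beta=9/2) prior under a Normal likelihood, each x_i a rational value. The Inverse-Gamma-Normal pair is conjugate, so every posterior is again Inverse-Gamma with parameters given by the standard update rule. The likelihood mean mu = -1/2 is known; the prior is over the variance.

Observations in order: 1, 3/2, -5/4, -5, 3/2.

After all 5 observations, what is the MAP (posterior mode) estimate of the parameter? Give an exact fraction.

obs 1: x=1 → posterior Inverse-Gamma(11/4, 45/8)
obs 2: x=3/2 → posterior Inverse-Gamma(13/4, 61/8)
obs 3: x=-5/4 → posterior Inverse-Gamma(15/4, 253/32)
obs 4: x=-5 → posterior Inverse-Gamma(17/4, 577/32)
obs 5: x=3/2 → posterior Inverse-Gamma(19/4, 641/32)

641/184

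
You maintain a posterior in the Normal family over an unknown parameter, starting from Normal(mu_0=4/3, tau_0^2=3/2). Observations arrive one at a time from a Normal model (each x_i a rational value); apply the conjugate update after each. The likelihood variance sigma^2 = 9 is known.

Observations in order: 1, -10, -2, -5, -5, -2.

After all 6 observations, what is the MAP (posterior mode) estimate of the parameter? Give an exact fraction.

obs 1: x=1 → posterior Normal(9/7, 9/7)
obs 2: x=-10 → posterior Normal(-1/8, 9/8)
obs 3: x=-2 → posterior Normal(-1/3, 1)
obs 4: x=-5 → posterior Normal(-4/5, 9/10)
obs 5: x=-5 → posterior Normal(-13/11, 9/11)
obs 6: x=-2 → posterior Normal(-5/4, 3/4)

-5/4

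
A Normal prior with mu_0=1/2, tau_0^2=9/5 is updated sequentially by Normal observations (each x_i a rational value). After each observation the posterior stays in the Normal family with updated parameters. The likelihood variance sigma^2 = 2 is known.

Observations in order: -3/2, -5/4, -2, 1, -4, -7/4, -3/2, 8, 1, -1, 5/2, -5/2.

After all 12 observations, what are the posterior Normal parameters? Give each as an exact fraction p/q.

mu_0=-11/59, tau_0^2=9/59

obs 1: x=-3/2 → posterior Normal(-17/38, 18/19)
obs 2: x=-5/4 → posterior Normal(-79/112, 9/14)
obs 3: x=-2 → posterior Normal(-151/148, 18/37)
obs 4: x=1 → posterior Normal(-5/8, 9/23)
obs 5: x=-4 → posterior Normal(-259/220, 18/55)
obs 6: x=-7/4 → posterior Normal(-161/128, 9/32)
obs 7: x=-3/2 → posterior Normal(-94/73, 18/73)
obs 8: x=8 → posterior Normal(-11/41, 9/41)
obs 9: x=1 → posterior Normal(-1/7, 18/91)
obs 10: x=-1 → posterior Normal(-11/50, 9/50)
obs 11: x=5/2 → posterior Normal(1/218, 18/109)
obs 12: x=-5/2 → posterior Normal(-11/59, 9/59)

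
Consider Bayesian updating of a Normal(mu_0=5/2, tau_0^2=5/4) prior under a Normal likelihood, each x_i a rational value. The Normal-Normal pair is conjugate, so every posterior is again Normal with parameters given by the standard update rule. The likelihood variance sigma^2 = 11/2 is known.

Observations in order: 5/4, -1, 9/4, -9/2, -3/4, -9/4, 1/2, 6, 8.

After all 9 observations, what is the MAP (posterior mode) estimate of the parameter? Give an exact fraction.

obs 1: x=5/4 → posterior Normal(245/108, 55/54)
obs 2: x=-1 → posterior Normal(225/128, 55/64)
obs 3: x=9/4 → posterior Normal(135/74, 55/74)
obs 4: x=-9/2 → posterior Normal(15/14, 55/84)
obs 5: x=-3/4 → posterior Normal(165/188, 55/94)
obs 6: x=-9/4 → posterior Normal(15/26, 55/104)
obs 7: x=1/2 → posterior Normal(65/114, 55/114)
obs 8: x=6 → posterior Normal(125/124, 55/124)
obs 9: x=8 → posterior Normal(205/134, 55/134)

205/134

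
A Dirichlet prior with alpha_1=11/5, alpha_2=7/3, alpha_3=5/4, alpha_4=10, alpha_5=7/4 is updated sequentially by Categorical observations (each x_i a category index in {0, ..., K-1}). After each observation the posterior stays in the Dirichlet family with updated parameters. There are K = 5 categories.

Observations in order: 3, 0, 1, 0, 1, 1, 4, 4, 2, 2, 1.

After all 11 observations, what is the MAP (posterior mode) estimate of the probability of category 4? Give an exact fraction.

obs 1: x=3 → posterior Dirichlet(11/5, 7/3, 5/4, 11, 7/4)
obs 2: x=0 → posterior Dirichlet(16/5, 7/3, 5/4, 11, 7/4)
obs 3: x=1 → posterior Dirichlet(16/5, 10/3, 5/4, 11, 7/4)
obs 4: x=0 → posterior Dirichlet(21/5, 10/3, 5/4, 11, 7/4)
obs 5: x=1 → posterior Dirichlet(21/5, 13/3, 5/4, 11, 7/4)
obs 6: x=1 → posterior Dirichlet(21/5, 16/3, 5/4, 11, 7/4)
obs 7: x=4 → posterior Dirichlet(21/5, 16/3, 5/4, 11, 11/4)
obs 8: x=4 → posterior Dirichlet(21/5, 16/3, 5/4, 11, 15/4)
obs 9: x=2 → posterior Dirichlet(21/5, 16/3, 9/4, 11, 15/4)
obs 10: x=2 → posterior Dirichlet(21/5, 16/3, 13/4, 11, 15/4)
obs 11: x=1 → posterior Dirichlet(21/5, 19/3, 13/4, 11, 15/4)

165/1412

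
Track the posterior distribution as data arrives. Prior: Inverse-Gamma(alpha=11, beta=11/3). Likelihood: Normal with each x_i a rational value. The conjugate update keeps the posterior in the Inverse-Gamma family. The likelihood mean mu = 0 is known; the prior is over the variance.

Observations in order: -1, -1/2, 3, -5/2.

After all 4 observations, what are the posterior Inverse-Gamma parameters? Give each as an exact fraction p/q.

obs 1: x=-1 → posterior Inverse-Gamma(23/2, 25/6)
obs 2: x=-1/2 → posterior Inverse-Gamma(12, 103/24)
obs 3: x=3 → posterior Inverse-Gamma(25/2, 211/24)
obs 4: x=-5/2 → posterior Inverse-Gamma(13, 143/12)

alpha=13, beta=143/12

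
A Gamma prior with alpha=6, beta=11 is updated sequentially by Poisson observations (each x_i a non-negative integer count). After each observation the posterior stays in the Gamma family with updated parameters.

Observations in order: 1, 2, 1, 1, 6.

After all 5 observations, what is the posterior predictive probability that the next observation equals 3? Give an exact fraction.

obs 1: x=1 → posterior Gamma(7, 12)
obs 2: x=2 → posterior Gamma(9, 13)
obs 3: x=1 → posterior Gamma(10, 14)
obs 4: x=1 → posterior Gamma(11, 15)
obs 5: x=6 → posterior Gamma(17, 16)

16823430595223111073792/239072435685151324847153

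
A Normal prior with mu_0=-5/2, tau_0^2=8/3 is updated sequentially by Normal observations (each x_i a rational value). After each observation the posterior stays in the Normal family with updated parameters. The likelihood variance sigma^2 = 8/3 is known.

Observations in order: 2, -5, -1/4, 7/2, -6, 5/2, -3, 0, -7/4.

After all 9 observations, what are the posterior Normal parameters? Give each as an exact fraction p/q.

obs 1: x=2 → posterior Normal(-1/4, 4/3)
obs 2: x=-5 → posterior Normal(-11/6, 8/9)
obs 3: x=-1/4 → posterior Normal(-23/16, 2/3)
obs 4: x=7/2 → posterior Normal(-9/20, 8/15)
obs 5: x=-6 → posterior Normal(-11/8, 4/9)
obs 6: x=5/2 → posterior Normal(-23/28, 8/21)
obs 7: x=-3 → posterior Normal(-35/32, 1/3)
obs 8: x=0 → posterior Normal(-35/36, 8/27)
obs 9: x=-7/4 → posterior Normal(-21/20, 4/15)

mu_0=-21/20, tau_0^2=4/15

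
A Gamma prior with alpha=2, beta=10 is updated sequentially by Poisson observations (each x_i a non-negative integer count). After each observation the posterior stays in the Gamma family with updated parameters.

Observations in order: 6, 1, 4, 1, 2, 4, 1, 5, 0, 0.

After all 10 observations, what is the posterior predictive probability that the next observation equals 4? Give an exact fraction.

obs 1: x=6 → posterior Gamma(8, 11)
obs 2: x=1 → posterior Gamma(9, 12)
obs 3: x=4 → posterior Gamma(13, 13)
obs 4: x=1 → posterior Gamma(14, 14)
obs 5: x=2 → posterior Gamma(16, 15)
obs 6: x=4 → posterior Gamma(20, 16)
obs 7: x=1 → posterior Gamma(21, 17)
obs 8: x=5 → posterior Gamma(26, 18)
obs 9: x=0 → posterior Gamma(26, 19)
obs 10: x=0 → posterior Gamma(26, 20)

2530004172800000000000000000000000000/73661115700272446040000814818508518327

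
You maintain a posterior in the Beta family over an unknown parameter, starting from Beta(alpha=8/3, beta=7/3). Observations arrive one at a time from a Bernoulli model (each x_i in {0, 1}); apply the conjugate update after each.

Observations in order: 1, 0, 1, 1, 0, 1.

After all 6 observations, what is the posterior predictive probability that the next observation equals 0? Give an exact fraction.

13/33

obs 1: x=1 → posterior Beta(11/3, 7/3)
obs 2: x=0 → posterior Beta(11/3, 10/3)
obs 3: x=1 → posterior Beta(14/3, 10/3)
obs 4: x=1 → posterior Beta(17/3, 10/3)
obs 5: x=0 → posterior Beta(17/3, 13/3)
obs 6: x=1 → posterior Beta(20/3, 13/3)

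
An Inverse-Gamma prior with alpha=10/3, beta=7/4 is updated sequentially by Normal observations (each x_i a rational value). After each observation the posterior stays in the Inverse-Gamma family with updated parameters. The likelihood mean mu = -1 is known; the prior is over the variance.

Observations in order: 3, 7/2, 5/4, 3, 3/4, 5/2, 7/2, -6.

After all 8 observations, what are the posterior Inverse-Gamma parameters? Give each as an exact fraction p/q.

alpha=22/3, beta=971/16

obs 1: x=3 → posterior Inverse-Gamma(23/6, 39/4)
obs 2: x=7/2 → posterior Inverse-Gamma(13/3, 159/8)
obs 3: x=5/4 → posterior Inverse-Gamma(29/6, 717/32)
obs 4: x=3 → posterior Inverse-Gamma(16/3, 973/32)
obs 5: x=3/4 → posterior Inverse-Gamma(35/6, 511/16)
obs 6: x=5/2 → posterior Inverse-Gamma(19/3, 609/16)
obs 7: x=7/2 → posterior Inverse-Gamma(41/6, 771/16)
obs 8: x=-6 → posterior Inverse-Gamma(22/3, 971/16)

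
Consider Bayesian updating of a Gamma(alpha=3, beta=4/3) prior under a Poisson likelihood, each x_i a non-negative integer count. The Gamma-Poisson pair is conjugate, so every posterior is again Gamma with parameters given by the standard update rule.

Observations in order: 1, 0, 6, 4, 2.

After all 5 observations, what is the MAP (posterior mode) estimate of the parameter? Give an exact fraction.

45/19

obs 1: x=1 → posterior Gamma(4, 7/3)
obs 2: x=0 → posterior Gamma(4, 10/3)
obs 3: x=6 → posterior Gamma(10, 13/3)
obs 4: x=4 → posterior Gamma(14, 16/3)
obs 5: x=2 → posterior Gamma(16, 19/3)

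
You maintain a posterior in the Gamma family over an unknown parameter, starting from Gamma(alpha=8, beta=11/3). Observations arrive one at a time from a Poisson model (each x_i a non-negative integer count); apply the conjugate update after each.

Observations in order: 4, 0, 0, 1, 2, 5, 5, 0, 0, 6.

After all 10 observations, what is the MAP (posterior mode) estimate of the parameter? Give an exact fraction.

90/41

obs 1: x=4 → posterior Gamma(12, 14/3)
obs 2: x=0 → posterior Gamma(12, 17/3)
obs 3: x=0 → posterior Gamma(12, 20/3)
obs 4: x=1 → posterior Gamma(13, 23/3)
obs 5: x=2 → posterior Gamma(15, 26/3)
obs 6: x=5 → posterior Gamma(20, 29/3)
obs 7: x=5 → posterior Gamma(25, 32/3)
obs 8: x=0 → posterior Gamma(25, 35/3)
obs 9: x=0 → posterior Gamma(25, 38/3)
obs 10: x=6 → posterior Gamma(31, 41/3)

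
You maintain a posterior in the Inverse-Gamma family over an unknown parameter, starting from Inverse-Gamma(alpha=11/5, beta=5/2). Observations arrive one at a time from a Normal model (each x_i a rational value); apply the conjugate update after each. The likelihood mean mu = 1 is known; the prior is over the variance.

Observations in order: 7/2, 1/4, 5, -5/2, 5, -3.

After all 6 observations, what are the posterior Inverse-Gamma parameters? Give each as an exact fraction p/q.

alpha=26/5, beta=1153/32

obs 1: x=7/2 → posterior Inverse-Gamma(27/10, 45/8)
obs 2: x=1/4 → posterior Inverse-Gamma(16/5, 189/32)
obs 3: x=5 → posterior Inverse-Gamma(37/10, 445/32)
obs 4: x=-5/2 → posterior Inverse-Gamma(21/5, 641/32)
obs 5: x=5 → posterior Inverse-Gamma(47/10, 897/32)
obs 6: x=-3 → posterior Inverse-Gamma(26/5, 1153/32)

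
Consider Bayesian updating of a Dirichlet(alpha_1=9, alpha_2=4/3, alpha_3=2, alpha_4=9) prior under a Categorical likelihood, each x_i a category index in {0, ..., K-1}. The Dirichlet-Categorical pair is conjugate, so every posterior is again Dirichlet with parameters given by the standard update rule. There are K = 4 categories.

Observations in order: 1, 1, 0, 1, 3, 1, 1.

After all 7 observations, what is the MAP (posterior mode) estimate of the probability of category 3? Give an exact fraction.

obs 1: x=1 → posterior Dirichlet(9, 7/3, 2, 9)
obs 2: x=1 → posterior Dirichlet(9, 10/3, 2, 9)
obs 3: x=0 → posterior Dirichlet(10, 10/3, 2, 9)
obs 4: x=1 → posterior Dirichlet(10, 13/3, 2, 9)
obs 5: x=3 → posterior Dirichlet(10, 13/3, 2, 10)
obs 6: x=1 → posterior Dirichlet(10, 16/3, 2, 10)
obs 7: x=1 → posterior Dirichlet(10, 19/3, 2, 10)

27/73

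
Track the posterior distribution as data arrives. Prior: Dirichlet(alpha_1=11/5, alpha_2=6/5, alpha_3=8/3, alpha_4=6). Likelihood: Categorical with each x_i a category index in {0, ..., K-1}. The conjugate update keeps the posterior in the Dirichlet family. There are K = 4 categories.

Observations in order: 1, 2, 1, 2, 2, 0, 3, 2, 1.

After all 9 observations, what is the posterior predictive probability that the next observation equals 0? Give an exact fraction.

obs 1: x=1 → posterior Dirichlet(11/5, 11/5, 8/3, 6)
obs 2: x=2 → posterior Dirichlet(11/5, 11/5, 11/3, 6)
obs 3: x=1 → posterior Dirichlet(11/5, 16/5, 11/3, 6)
obs 4: x=2 → posterior Dirichlet(11/5, 16/5, 14/3, 6)
obs 5: x=2 → posterior Dirichlet(11/5, 16/5, 17/3, 6)
obs 6: x=0 → posterior Dirichlet(16/5, 16/5, 17/3, 6)
obs 7: x=3 → posterior Dirichlet(16/5, 16/5, 17/3, 7)
obs 8: x=2 → posterior Dirichlet(16/5, 16/5, 20/3, 7)
obs 9: x=1 → posterior Dirichlet(16/5, 21/5, 20/3, 7)

12/79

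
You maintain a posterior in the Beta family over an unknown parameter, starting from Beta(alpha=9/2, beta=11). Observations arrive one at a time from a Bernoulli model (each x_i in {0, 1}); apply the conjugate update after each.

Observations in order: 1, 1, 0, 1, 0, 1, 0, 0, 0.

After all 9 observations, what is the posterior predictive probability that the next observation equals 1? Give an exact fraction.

obs 1: x=1 → posterior Beta(11/2, 11)
obs 2: x=1 → posterior Beta(13/2, 11)
obs 3: x=0 → posterior Beta(13/2, 12)
obs 4: x=1 → posterior Beta(15/2, 12)
obs 5: x=0 → posterior Beta(15/2, 13)
obs 6: x=1 → posterior Beta(17/2, 13)
obs 7: x=0 → posterior Beta(17/2, 14)
obs 8: x=0 → posterior Beta(17/2, 15)
obs 9: x=0 → posterior Beta(17/2, 16)

17/49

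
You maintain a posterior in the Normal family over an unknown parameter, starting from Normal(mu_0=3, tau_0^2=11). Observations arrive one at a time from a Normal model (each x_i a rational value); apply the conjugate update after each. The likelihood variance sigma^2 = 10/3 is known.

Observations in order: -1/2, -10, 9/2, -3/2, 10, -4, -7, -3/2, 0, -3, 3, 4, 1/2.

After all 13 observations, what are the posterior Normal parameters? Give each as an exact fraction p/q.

obs 1: x=-1/2 → posterior Normal(27/86, 110/43)
obs 2: x=-10 → posterior Normal(-633/152, 55/38)
obs 3: x=9/2 → posterior Normal(-168/109, 110/109)
obs 4: x=-3/2 → posterior Normal(-435/284, 55/71)
obs 5: x=10 → posterior Normal(9/14, 22/35)
obs 6: x=-4 → posterior Normal(-3/32, 55/104)
obs 7: x=-7 → posterior Normal(-501/482, 110/241)
obs 8: x=-3/2 → posterior Normal(-150/137, 55/137)
obs 9: x=0 → posterior Normal(-300/307, 110/307)
obs 10: x=-3 → posterior Normal(-399/340, 11/34)
obs 11: x=3 → posterior Normal(-300/373, 110/373)
obs 12: x=4 → posterior Normal(-12/29, 55/203)
obs 13: x=1/2 → posterior Normal(-303/878, 110/439)

mu_0=-303/878, tau_0^2=110/439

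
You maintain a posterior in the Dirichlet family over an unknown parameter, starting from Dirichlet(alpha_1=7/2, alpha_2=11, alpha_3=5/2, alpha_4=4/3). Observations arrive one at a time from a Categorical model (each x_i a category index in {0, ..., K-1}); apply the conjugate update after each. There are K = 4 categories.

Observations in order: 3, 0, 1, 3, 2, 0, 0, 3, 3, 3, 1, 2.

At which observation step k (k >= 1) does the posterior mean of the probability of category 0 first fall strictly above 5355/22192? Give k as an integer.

obs 1: x=3 → posterior Dirichlet(7/2, 11, 5/2, 7/3)
obs 2: x=0 → posterior Dirichlet(9/2, 11, 5/2, 7/3)
obs 3: x=1 → posterior Dirichlet(9/2, 12, 5/2, 7/3)
obs 4: x=3 → posterior Dirichlet(9/2, 12, 5/2, 10/3)
obs 5: x=2 → posterior Dirichlet(9/2, 12, 7/2, 10/3)
obs 6: x=0 → posterior Dirichlet(11/2, 12, 7/2, 10/3)
obs 7: x=0 → posterior Dirichlet(13/2, 12, 7/2, 10/3)
obs 8: x=3 → posterior Dirichlet(13/2, 12, 7/2, 13/3)
obs 9: x=3 → posterior Dirichlet(13/2, 12, 7/2, 16/3)
obs 10: x=3 → posterior Dirichlet(13/2, 12, 7/2, 19/3)
obs 11: x=1 → posterior Dirichlet(13/2, 13, 7/2, 19/3)
obs 12: x=2 → posterior Dirichlet(13/2, 13, 9/2, 19/3)

k = 7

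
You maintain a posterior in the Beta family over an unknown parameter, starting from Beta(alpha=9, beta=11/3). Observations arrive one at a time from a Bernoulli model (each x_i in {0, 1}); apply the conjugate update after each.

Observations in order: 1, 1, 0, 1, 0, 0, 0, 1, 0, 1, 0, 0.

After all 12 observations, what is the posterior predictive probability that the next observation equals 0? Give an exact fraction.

16/37

obs 1: x=1 → posterior Beta(10, 11/3)
obs 2: x=1 → posterior Beta(11, 11/3)
obs 3: x=0 → posterior Beta(11, 14/3)
obs 4: x=1 → posterior Beta(12, 14/3)
obs 5: x=0 → posterior Beta(12, 17/3)
obs 6: x=0 → posterior Beta(12, 20/3)
obs 7: x=0 → posterior Beta(12, 23/3)
obs 8: x=1 → posterior Beta(13, 23/3)
obs 9: x=0 → posterior Beta(13, 26/3)
obs 10: x=1 → posterior Beta(14, 26/3)
obs 11: x=0 → posterior Beta(14, 29/3)
obs 12: x=0 → posterior Beta(14, 32/3)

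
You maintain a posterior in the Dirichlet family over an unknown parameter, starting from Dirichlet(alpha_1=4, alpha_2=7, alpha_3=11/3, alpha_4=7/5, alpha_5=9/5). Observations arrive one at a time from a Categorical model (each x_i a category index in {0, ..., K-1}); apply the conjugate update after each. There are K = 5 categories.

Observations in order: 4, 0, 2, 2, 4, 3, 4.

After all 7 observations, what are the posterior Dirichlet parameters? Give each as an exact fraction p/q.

obs 1: x=4 → posterior Dirichlet(4, 7, 11/3, 7/5, 14/5)
obs 2: x=0 → posterior Dirichlet(5, 7, 11/3, 7/5, 14/5)
obs 3: x=2 → posterior Dirichlet(5, 7, 14/3, 7/5, 14/5)
obs 4: x=2 → posterior Dirichlet(5, 7, 17/3, 7/5, 14/5)
obs 5: x=4 → posterior Dirichlet(5, 7, 17/3, 7/5, 19/5)
obs 6: x=3 → posterior Dirichlet(5, 7, 17/3, 12/5, 19/5)
obs 7: x=4 → posterior Dirichlet(5, 7, 17/3, 12/5, 24/5)

alpha_1=5, alpha_2=7, alpha_3=17/3, alpha_4=12/5, alpha_5=24/5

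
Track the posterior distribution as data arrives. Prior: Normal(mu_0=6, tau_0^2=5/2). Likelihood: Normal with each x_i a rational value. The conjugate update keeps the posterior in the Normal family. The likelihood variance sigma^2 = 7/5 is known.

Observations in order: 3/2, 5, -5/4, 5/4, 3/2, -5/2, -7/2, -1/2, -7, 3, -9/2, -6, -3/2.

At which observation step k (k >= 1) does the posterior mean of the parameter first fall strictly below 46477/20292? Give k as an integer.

k = 4

obs 1: x=3/2 → posterior Normal(81/26, 35/39)
obs 2: x=5 → posterior Normal(493/128, 35/64)
obs 3: x=-5/4 → posterior Normal(861/356, 35/89)
obs 4: x=5/4 → posterior Normal(493/228, 35/114)
obs 5: x=3/2 → posterior Normal(284/139, 35/139)
obs 6: x=-5/2 → posterior Normal(443/328, 35/164)
obs 7: x=-7/2 → posterior Normal(134/189, 5/27)
obs 8: x=-1/2 → posterior Normal(243/428, 35/214)
obs 9: x=-7 → posterior Normal(-107/478, 35/239)
obs 10: x=3 → posterior Normal(43/528, 35/264)
obs 11: x=-9/2 → posterior Normal(-91/289, 35/289)
obs 12: x=-6 → posterior Normal(-241/314, 35/314)
obs 13: x=-3/2 → posterior Normal(-557/678, 35/339)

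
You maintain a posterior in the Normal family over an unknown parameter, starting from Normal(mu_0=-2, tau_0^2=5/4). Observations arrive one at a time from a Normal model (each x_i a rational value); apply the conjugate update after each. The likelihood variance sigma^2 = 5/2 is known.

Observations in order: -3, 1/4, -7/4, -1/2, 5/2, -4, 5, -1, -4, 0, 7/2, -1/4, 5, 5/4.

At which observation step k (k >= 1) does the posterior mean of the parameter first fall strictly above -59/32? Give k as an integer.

obs 1: x=-3 → posterior Normal(-7/3, 5/6)
obs 2: x=1/4 → posterior Normal(-27/16, 5/8)
obs 3: x=-7/4 → posterior Normal(-17/10, 1/2)
obs 4: x=-1/2 → posterior Normal(-3/2, 5/12)
obs 5: x=5/2 → posterior Normal(-13/14, 5/14)
obs 6: x=-4 → posterior Normal(-21/16, 5/16)
obs 7: x=5 → posterior Normal(-11/18, 5/18)
obs 8: x=-1 → posterior Normal(-13/20, 1/4)
obs 9: x=-4 → posterior Normal(-21/22, 5/22)
obs 10: x=0 → posterior Normal(-7/8, 5/24)
obs 11: x=7/2 → posterior Normal(-7/13, 5/26)
obs 12: x=-1/4 → posterior Normal(-29/56, 5/28)
obs 13: x=5 → posterior Normal(-3/20, 1/6)
obs 14: x=5/4 → posterior Normal(-1/16, 5/32)

k = 2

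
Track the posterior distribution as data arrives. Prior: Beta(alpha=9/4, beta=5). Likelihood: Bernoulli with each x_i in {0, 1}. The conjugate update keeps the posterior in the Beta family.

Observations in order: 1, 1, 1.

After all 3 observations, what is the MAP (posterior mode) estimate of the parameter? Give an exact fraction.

obs 1: x=1 → posterior Beta(13/4, 5)
obs 2: x=1 → posterior Beta(17/4, 5)
obs 3: x=1 → posterior Beta(21/4, 5)

17/33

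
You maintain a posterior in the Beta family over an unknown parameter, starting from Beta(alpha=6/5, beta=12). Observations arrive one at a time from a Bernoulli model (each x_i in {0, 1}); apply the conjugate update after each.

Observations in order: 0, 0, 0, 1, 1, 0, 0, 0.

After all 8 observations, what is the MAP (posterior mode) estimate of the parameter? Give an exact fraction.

11/96

obs 1: x=0 → posterior Beta(6/5, 13)
obs 2: x=0 → posterior Beta(6/5, 14)
obs 3: x=0 → posterior Beta(6/5, 15)
obs 4: x=1 → posterior Beta(11/5, 15)
obs 5: x=1 → posterior Beta(16/5, 15)
obs 6: x=0 → posterior Beta(16/5, 16)
obs 7: x=0 → posterior Beta(16/5, 17)
obs 8: x=0 → posterior Beta(16/5, 18)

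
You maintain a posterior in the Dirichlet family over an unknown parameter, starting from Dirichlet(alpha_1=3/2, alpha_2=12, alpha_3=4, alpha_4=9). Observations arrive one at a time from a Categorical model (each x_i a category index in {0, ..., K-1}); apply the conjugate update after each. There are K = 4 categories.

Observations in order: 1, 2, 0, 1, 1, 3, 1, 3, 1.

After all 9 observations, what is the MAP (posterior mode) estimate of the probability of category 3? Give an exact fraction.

20/63

obs 1: x=1 → posterior Dirichlet(3/2, 13, 4, 9)
obs 2: x=2 → posterior Dirichlet(3/2, 13, 5, 9)
obs 3: x=0 → posterior Dirichlet(5/2, 13, 5, 9)
obs 4: x=1 → posterior Dirichlet(5/2, 14, 5, 9)
obs 5: x=1 → posterior Dirichlet(5/2, 15, 5, 9)
obs 6: x=3 → posterior Dirichlet(5/2, 15, 5, 10)
obs 7: x=1 → posterior Dirichlet(5/2, 16, 5, 10)
obs 8: x=3 → posterior Dirichlet(5/2, 16, 5, 11)
obs 9: x=1 → posterior Dirichlet(5/2, 17, 5, 11)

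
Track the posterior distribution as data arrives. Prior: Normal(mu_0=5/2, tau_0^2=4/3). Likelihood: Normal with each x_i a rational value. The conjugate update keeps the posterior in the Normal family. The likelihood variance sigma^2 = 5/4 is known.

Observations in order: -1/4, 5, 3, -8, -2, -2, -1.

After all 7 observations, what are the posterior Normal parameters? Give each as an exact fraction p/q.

obs 1: x=-1/4 → posterior Normal(67/62, 20/31)
obs 2: x=5 → posterior Normal(227/94, 20/47)
obs 3: x=3 → posterior Normal(323/126, 20/63)
obs 4: x=-8 → posterior Normal(67/158, 20/79)
obs 5: x=-2 → posterior Normal(3/190, 4/19)
obs 6: x=-2 → posterior Normal(-61/222, 20/111)
obs 7: x=-1 → posterior Normal(-93/254, 20/127)

mu_0=-93/254, tau_0^2=20/127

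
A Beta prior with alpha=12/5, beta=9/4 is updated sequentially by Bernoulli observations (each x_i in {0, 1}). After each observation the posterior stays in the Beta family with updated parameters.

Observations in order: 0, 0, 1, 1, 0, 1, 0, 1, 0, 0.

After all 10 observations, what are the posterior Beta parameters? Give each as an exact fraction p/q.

obs 1: x=0 → posterior Beta(12/5, 13/4)
obs 2: x=0 → posterior Beta(12/5, 17/4)
obs 3: x=1 → posterior Beta(17/5, 17/4)
obs 4: x=1 → posterior Beta(22/5, 17/4)
obs 5: x=0 → posterior Beta(22/5, 21/4)
obs 6: x=1 → posterior Beta(27/5, 21/4)
obs 7: x=0 → posterior Beta(27/5, 25/4)
obs 8: x=1 → posterior Beta(32/5, 25/4)
obs 9: x=0 → posterior Beta(32/5, 29/4)
obs 10: x=0 → posterior Beta(32/5, 33/4)

alpha=32/5, beta=33/4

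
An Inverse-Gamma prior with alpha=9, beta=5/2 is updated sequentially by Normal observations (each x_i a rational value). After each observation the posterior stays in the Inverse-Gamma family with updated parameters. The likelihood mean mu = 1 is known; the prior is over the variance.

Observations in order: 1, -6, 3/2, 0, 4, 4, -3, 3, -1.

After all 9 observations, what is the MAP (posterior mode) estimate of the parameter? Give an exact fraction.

389/116

obs 1: x=1 → posterior Inverse-Gamma(19/2, 5/2)
obs 2: x=-6 → posterior Inverse-Gamma(10, 27)
obs 3: x=3/2 → posterior Inverse-Gamma(21/2, 217/8)
obs 4: x=0 → posterior Inverse-Gamma(11, 221/8)
obs 5: x=4 → posterior Inverse-Gamma(23/2, 257/8)
obs 6: x=4 → posterior Inverse-Gamma(12, 293/8)
obs 7: x=-3 → posterior Inverse-Gamma(25/2, 357/8)
obs 8: x=3 → posterior Inverse-Gamma(13, 373/8)
obs 9: x=-1 → posterior Inverse-Gamma(27/2, 389/8)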